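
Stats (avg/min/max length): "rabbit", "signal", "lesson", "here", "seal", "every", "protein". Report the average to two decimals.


Lengths: "rabbit"=6, "signal"=6, "lesson"=6, "here"=4, "seal"=4, "every"=5, "protein"=7
Sum = 38, Count = 7
Average = 38/7 = 5.43
= avg=5.43, min=4, max=7


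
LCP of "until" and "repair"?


Word 1: "until"
Word 2: "repair"
Comparing from start:
  Pos 0: 'u' != 'r' (stop)
LCP = "" (length 0)


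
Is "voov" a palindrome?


Word: "voov"
Reversed: "voov"
Forward == Backward? voov == voov
Palindrome = Yes


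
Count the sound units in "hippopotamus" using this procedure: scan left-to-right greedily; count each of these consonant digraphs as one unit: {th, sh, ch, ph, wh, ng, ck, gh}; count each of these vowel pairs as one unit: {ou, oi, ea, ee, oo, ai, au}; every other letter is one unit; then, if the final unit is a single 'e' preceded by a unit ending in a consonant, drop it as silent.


Word: "hippopotamus" (12 letters)
Left-to-right scan:
  (1) 'h' (letter)
  (2) 'i' (letter)
  (3) 'p' (letter)
  (4) 'p' (letter)
  (5) 'o' (letter)
  (6) 'p' (letter)
  (7) 'o' (letter)
  (8) 't' (letter)
  (9) 'a' (letter)
  (10) 'm' (letter)
  (11) 'u' (letter)
  (12) 's' (letter)
Units from scan: 12
Sound units = 12 units


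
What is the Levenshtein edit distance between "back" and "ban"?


Word 1: "back" (length 4)
Word 2: "ban" (length 3)
One optimal edit sequence (insert/delete/substitute each cost 1):
  1. keep 'b'
  2. keep 'a'
  3. delete 'c'  (+1)
  4. substitute 'k' -> 'n'  (+1)
Total edit operations: 2
Edit distance = 2


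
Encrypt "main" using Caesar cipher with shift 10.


Word: "main"
Shift: 10
Each letter → (letter + shift) mod 26:
  'm' (12) + 10 = 22 → 'w'
  'a' (0) + 10 = 10 → 'k'
  'i' (8) + 10 = 18 → 's'
  'n' (13) + 10 = 23 → 'x'
Result = "wksx"


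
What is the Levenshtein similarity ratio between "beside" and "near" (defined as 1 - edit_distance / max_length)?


Word 1: "beside" (length 6)
Word 2: "near" (length 4)
One optimal edit sequence:
  1. substitute 'b' -> 'n'  (+1)
  2. keep 'e'
  3. delete 's'  (+1)
  4. delete 'i'  (+1)
  5. substitute 'd' -> 'a'  (+1)
  6. substitute 'e' -> 'r'  (+1)
Edit distance = 5
Max length = max(6, 4) = 6
Similarity = 1 - 5/6
= 0.1667


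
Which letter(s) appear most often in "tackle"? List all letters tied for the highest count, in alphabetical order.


Word: "tackle"
Letter counts:
  'a': 1
  'c': 1
  'e': 1
  'k': 1
  'l': 1
  't': 1
Maximum count = 1
Most frequent = 'a', 'c', 'e', 'k', 'l', 't' (1 time each)


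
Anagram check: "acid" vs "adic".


Word 1: "acid" → sorted: acdi
Word 2: "adic" → sorted: acdi
Same letters? acdi == acdi
Anagram = Yes


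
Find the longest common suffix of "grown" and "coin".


Word 1: "grown"
Word 2: "coin"
Comparing from end:
  Pos -1: 'n' == 'n'
  Pos -2: 'w' != 'i' (stop)
LCS = "n" (length 1)


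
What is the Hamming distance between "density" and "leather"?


Comparing character by character (same length = 7):
  Pos 0: 'd' vs 'l' !=
  Pos 1: 'e' vs 'e' =
  Pos 2: 'n' vs 'a' !=
  Pos 3: 's' vs 't' !=
  Pos 4: 'i' vs 'h' !=
  Pos 5: 't' vs 'e' !=
  Pos 6: 'y' vs 'r' !=
Hamming distance = 6


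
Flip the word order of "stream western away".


Original: "stream western away"
Words (1..n): stream | western | away
Reversed (n..1): away | western | stream
Result = "away western stream"


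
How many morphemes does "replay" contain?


Word: "replay"
Morphemes: re- / play
Each morpheme carries meaning
= 2 morphemes


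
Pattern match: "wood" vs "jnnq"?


Pattern of "wood": [0, 1, 1, 2]
Pattern of "jnnq": [0, 1, 1, 2]
Patterns match
Same pattern = Yes


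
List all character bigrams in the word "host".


Word: "host" (length 4)
Number of bigrams = 4 - 2 + 1 = 3
  Position 0: "ho"
  Position 1: "os"
  Position 2: "st"
Bigrams = "ho", "os", "st"


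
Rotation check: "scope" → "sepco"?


Word: "scope", Candidate: "sepco"
Method: check if candidate is substring of word+word
"scopescope" contains "sepco"? No
Is rotation = No


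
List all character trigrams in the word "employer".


Word: "employer" (length 8)
Number of trigrams = 8 - 3 + 1 = 6
  Position 0: "emp"
  Position 1: "mpl"
  Position 2: "plo"
  Position 3: "loy"
  Position 4: "oye"
  Position 5: "yer"
Trigrams = "emp", "mpl", "plo", "loy", "oye", "yer"


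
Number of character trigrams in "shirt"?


Word: "shirt" (length 5)
Number of 3-grams = length - 3 + 1 = 5 - 3 + 1
= 3


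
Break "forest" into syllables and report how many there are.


Word: "forest"
Syllable breakdown: for | est
Counting: 2 parts
= 2 syllables


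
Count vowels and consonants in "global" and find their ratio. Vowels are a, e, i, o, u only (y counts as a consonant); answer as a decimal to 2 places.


Word: "global"
Vowels (a,e,i,o,u): 2
Consonants: 4
Ratio = 2/4
= 0.50


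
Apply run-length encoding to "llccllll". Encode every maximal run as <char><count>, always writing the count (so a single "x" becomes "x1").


String: "llccllll"
Scanning for consecutive runs:
  'l' x 2
  'c' x 2
  'l' x 4
RLE = "l2c2l4"


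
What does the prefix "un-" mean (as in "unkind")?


Prefix: un-
Example: unkind (un- + kind)
Meaning = not / reverse


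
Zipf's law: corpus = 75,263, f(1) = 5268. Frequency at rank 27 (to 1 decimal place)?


Zipf's law: f(r) = f(1) / r
f(1) = 5268
f(27) = 5268 / 27
= 195.1 occurrences


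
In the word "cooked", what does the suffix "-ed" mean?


Suffix: -ed
As in: cooked -> cook + -ed
Meaning = past tense


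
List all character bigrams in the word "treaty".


Word: "treaty" (length 6)
Number of bigrams = 6 - 2 + 1 = 5
  Position 0: "tr"
  Position 1: "re"
  Position 2: "ea"
  Position 3: "at"
  Position 4: "ty"
Bigrams = "tr", "re", "ea", "at", "ty"


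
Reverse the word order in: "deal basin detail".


Original: "deal basin detail"
Words (1..n): deal | basin | detail
Reversed (n..1): detail | basin | deal
Result = "detail basin deal"


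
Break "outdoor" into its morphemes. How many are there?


Word: "outdoor"
Morphemes: out- / door
Each morpheme carries meaning
= 2 morphemes


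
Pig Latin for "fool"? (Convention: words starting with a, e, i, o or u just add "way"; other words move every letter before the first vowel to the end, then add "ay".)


Word: "fool"
Starts with consonant(s) → move to end, add 'ay'
Consonant cluster: "f"
Pig Latin = "oolfay"


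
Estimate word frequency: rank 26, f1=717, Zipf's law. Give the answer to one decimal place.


Zipf's law: f(r) = f(1) / r
f(1) = 717
f(26) = 717 / 26
= 27.6 occurrences


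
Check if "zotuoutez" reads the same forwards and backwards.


Word: "zotuoutez"
Reversed: "zetuoutoz"
Forward == Backward? zotuoutez != zetuoutoz
Palindrome = No


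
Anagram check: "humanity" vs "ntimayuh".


Word 1: "humanity" → sorted: ahimntuy
Word 2: "ntimayuh" → sorted: ahimntuy
Same letters? ahimntuy == ahimntuy
Anagram = Yes


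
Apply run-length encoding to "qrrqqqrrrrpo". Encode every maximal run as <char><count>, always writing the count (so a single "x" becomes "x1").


String: "qrrqqqrrrrpo"
Scanning for consecutive runs:
  'q' x 1
  'r' x 2
  'q' x 3
  'r' x 4
  'p' x 1
  'o' x 1
RLE = "q1r2q3r4p1o1"


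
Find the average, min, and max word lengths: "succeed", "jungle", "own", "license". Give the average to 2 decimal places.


Lengths: "succeed"=7, "jungle"=6, "own"=3, "license"=7
Sum = 23, Count = 4
Average = 23/4 = 5.75
= avg=5.75, min=3, max=7


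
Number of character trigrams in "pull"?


Word: "pull" (length 4)
Number of 3-grams = length - 3 + 1 = 4 - 3 + 1
= 2


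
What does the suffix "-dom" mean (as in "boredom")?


Suffix: -dom
Example: boredom (bore + -dom)
Meaning = state / realm


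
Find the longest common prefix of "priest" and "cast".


Word 1: "priest"
Word 2: "cast"
Comparing from start:
  Pos 0: 'p' != 'c' (stop)
LCP = "" (length 0)


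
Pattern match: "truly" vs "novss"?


Pattern of "truly": [0, 1, 2, 3, 4]
Pattern of "novss": [0, 1, 2, 3, 3]
Patterns do not match
Same pattern = No


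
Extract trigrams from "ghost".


Word: "ghost" (length 5)
Number of trigrams = 5 - 3 + 1 = 3
  Position 0: "gho"
  Position 1: "hos"
  Position 2: "ost"
Trigrams = "gho", "hos", "ost"


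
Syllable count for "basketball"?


Word: "basketball"
Syllable breakdown: bas | ket | ball
Counting: 3 parts
= 3 syllables


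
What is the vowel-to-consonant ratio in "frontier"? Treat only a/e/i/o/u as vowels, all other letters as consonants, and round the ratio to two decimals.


Word: "frontier"
Vowels (a,e,i,o,u): 3
Consonants: 5
Ratio = 3/5
= 0.60


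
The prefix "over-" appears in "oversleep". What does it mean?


Prefix: over-
Example: oversleep (over- + sleep)
Meaning = excessive


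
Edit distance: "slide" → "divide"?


Word 1: "slide" (length 5)
Word 2: "divide" (length 6)
One optimal edit sequence (insert/delete/substitute each cost 1):
  1. insert 'd'  (+1)
  2. substitute 's' -> 'i'  (+1)
  3. substitute 'l' -> 'v'  (+1)
  4. keep 'i'
  5. keep 'd'
  6. keep 'e'
Total edit operations: 3
Edit distance = 3


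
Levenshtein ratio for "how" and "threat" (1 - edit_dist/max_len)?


Word 1: "how" (length 3)
Word 2: "threat" (length 6)
One optimal edit sequence:
  1. insert 't'  (+1)
  2. keep 'h'
  3. insert 'r'  (+1)
  4. insert 'e'  (+1)
  5. substitute 'o' -> 'a'  (+1)
  6. substitute 'w' -> 't'  (+1)
Edit distance = 5
Max length = max(3, 6) = 6
Similarity = 1 - 5/6
= 0.1667


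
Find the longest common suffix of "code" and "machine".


Word 1: "code"
Word 2: "machine"
Comparing from end:
  Pos -1: 'e' == 'e'
  Pos -2: 'd' != 'n' (stop)
LCS = "e" (length 1)


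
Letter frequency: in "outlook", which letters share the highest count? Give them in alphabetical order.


Word: "outlook"
Letter counts:
  'k': 1
  'l': 1
  'o': 3
  't': 1
  'u': 1
Maximum count = 3
Most frequent = 'o' (3 times each)


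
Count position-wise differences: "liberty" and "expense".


Comparing character by character (same length = 7):
  Pos 0: 'l' vs 'e' !=
  Pos 1: 'i' vs 'x' !=
  Pos 2: 'b' vs 'p' !=
  Pos 3: 'e' vs 'e' =
  Pos 4: 'r' vs 'n' !=
  Pos 5: 't' vs 's' !=
  Pos 6: 'y' vs 'e' !=
Hamming distance = 6


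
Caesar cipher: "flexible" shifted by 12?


Word: "flexible"
Shift: 12
Each letter → (letter + shift) mod 26:
  'f' (5) + 12 = 17 → 'r'
  'l' (11) + 12 = 23 → 'x'
  'e' (4) + 12 = 16 → 'q'
  'x' (23) + 12 = 9 → 'j'
  'i' (8) + 12 = 20 → 'u'
  'b' (1) + 12 = 13 → 'n'
  'l' (11) + 12 = 23 → 'x'
  'e' (4) + 12 = 16 → 'q'
Result = "rxqjunxq"


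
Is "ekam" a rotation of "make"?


Word: "make", Candidate: "ekam"
Method: check if candidate is substring of word+word
"makemake" contains "ekam"? No
Is rotation = No


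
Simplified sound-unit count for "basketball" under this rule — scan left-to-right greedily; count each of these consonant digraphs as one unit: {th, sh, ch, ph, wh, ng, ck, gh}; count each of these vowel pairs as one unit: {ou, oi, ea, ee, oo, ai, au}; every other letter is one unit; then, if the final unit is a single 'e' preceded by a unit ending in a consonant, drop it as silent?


Word: "basketball" (10 letters)
Left-to-right scan:
  1. 'b' (letter)
  2. 'a' (letter)
  3. 's' (letter)
  4. 'k' (letter)
  5. 'e' (letter)
  6. 't' (letter)
  7. 'b' (letter)
  8. 'a' (letter)
  9. 'l' (letter)
  10. 'l' (letter)
Units from scan: 10
Sound units = 10 units


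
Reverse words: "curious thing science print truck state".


Original: "curious thing science print truck state"
Words (1..n): curious | thing | science | print | truck | state
Reversed (n..1): state | truck | print | science | thing | curious
Result = "state truck print science thing curious"


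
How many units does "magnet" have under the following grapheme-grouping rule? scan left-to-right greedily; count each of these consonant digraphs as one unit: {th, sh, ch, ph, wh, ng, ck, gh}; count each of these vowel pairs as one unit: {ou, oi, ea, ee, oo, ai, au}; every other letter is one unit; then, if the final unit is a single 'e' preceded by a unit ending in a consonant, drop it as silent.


Word: "magnet" (6 letters)
Left-to-right scan:
  [1] 'm' (letter)
  [2] 'a' (letter)
  [3] 'g' (letter)
  [4] 'n' (letter)
  [5] 'e' (letter)
  [6] 't' (letter)
Units from scan: 6
Sound units = 6 units


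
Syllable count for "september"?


Word: "september"
Syllable breakdown: sep-tem-ber
Counting: 3 parts
= 3 syllables


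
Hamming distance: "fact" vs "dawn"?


Comparing character by character (same length = 4):
  Pos 0: 'f' vs 'd' !=
  Pos 1: 'a' vs 'a' =
  Pos 2: 'c' vs 'w' !=
  Pos 3: 't' vs 'n' !=
Hamming distance = 3


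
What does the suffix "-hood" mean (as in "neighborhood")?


Suffix: -hood
Example: neighborhood = neighbor + -hood
Meaning = state / condition


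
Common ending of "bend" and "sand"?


Word 1: "bend"
Word 2: "sand"
Comparing from end:
  Pos -1: 'd' == 'd'
  Pos -2: 'n' == 'n'
  Pos -3: 'e' != 'a' (stop)
LCS = "nd" (length 2)


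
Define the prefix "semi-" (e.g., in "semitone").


Prefix: semi-
As in: semitone -> semi- + tone
Meaning = half


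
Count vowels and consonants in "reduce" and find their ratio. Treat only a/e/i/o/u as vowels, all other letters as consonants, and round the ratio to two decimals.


Word: "reduce"
Vowels (a,e,i,o,u): 3
Consonants: 3
Ratio = 3/3
= 1.00


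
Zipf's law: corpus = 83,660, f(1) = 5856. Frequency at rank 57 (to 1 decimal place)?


Zipf's law: f(r) = f(1) / r
f(1) = 5856
f(57) = 5856 / 57
= 102.7 occurrences


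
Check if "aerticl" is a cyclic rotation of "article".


Word: "article", Candidate: "aerticl"
Method: check if candidate is substring of word+word
"articlearticle" contains "aerticl"? No
Is rotation = No


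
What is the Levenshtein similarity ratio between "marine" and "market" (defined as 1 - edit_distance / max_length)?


Word 1: "marine" (length 6)
Word 2: "market" (length 6)
One optimal edit sequence:
  1. keep 'm'
  2. keep 'a'
  3. keep 'r'
  4. substitute 'i' -> 'k'  (+1)
  5. substitute 'n' -> 'e'  (+1)
  6. substitute 'e' -> 't'  (+1)
Edit distance = 3
Max length = max(6, 6) = 6
Similarity = 1 - 3/6
= 0.5000


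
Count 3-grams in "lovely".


Word: "lovely" (length 6)
Number of 3-grams = length - 3 + 1 = 6 - 3 + 1
= 4


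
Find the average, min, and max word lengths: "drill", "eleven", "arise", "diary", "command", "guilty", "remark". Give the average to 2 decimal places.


Lengths: "drill"=5, "eleven"=6, "arise"=5, "diary"=5, "command"=7, "guilty"=6, "remark"=6
Sum = 40, Count = 7
Average = 40/7 = 5.71
= avg=5.71, min=5, max=7


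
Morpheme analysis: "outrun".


Word: "outrun"
Morphemes: out- + run
Each morpheme carries meaning
= 2 morphemes


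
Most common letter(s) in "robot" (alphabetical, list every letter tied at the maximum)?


Word: "robot"
Letter counts:
  'b': 1
  'o': 2
  'r': 1
  't': 1
Maximum count = 2
Most frequent = 'o' (2 times each)


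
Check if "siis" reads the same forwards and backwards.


Word: "siis"
Reversed: "siis"
Forward == Backward? siis == siis
Palindrome = Yes


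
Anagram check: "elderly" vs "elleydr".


Word 1: "elderly" → sorted: deellry
Word 2: "elleydr" → sorted: deellry
Same letters? deellry == deellry
Anagram = Yes


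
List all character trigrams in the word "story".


Word: "story" (length 5)
Number of trigrams = 5 - 3 + 1 = 3
  Position 0: "sto"
  Position 1: "tor"
  Position 2: "ory"
Trigrams = "sto", "tor", "ory"


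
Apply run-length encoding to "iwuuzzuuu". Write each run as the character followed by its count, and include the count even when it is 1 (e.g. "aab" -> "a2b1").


String: "iwuuzzuuu"
Scanning for consecutive runs:
  'i' x 1
  'w' x 1
  'u' x 2
  'z' x 2
  'u' x 3
RLE = "i1w1u2z2u3"


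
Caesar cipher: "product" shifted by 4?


Word: "product"
Shift: 4
Each letter → (letter + shift) mod 26:
  'p' (15) + 4 = 19 → 't'
  'r' (17) + 4 = 21 → 'v'
  'o' (14) + 4 = 18 → 's'
  'd' (3) + 4 = 7 → 'h'
  'u' (20) + 4 = 24 → 'y'
  'c' (2) + 4 = 6 → 'g'
  't' (19) + 4 = 23 → 'x'
Result = "tvshygx"


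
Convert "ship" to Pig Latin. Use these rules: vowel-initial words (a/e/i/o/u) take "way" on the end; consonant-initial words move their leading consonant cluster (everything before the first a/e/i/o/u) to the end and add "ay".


Word: "ship"
Starts with consonant(s) → move to end, add 'ay'
Consonant cluster: "sh"
Pig Latin = "ipshay"


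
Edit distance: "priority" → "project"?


Word 1: "priority" (length 8)
Word 2: "project" (length 7)
One optimal edit sequence (insert/delete/substitute each cost 1):
  1. keep 'p'
  2. keep 'r'
  3. delete 'i'  (+1)
  4. keep 'o'
  5. substitute 'r' -> 'j'  (+1)
  6. substitute 'i' -> 'e'  (+1)
  7. substitute 't' -> 'c'  (+1)
  8. substitute 'y' -> 't'  (+1)
Total edit operations: 5
Edit distance = 5


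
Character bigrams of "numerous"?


Word: "numerous" (length 8)
Number of bigrams = 8 - 2 + 1 = 7
  Position 0: "nu"
  Position 1: "um"
  Position 2: "me"
  Position 3: "er"
  Position 4: "ro"
  Position 5: "ou"
  Position 6: "us"
Bigrams = "nu", "um", "me", "er", "ro", "ou", "us"


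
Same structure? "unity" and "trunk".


Pattern of "unity": [0, 1, 2, 3, 4]
Pattern of "trunk": [0, 1, 2, 3, 4]
Patterns match
Same pattern = Yes


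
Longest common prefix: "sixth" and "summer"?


Word 1: "sixth"
Word 2: "summer"
Comparing from start:
  Pos 0: 's' == 's'
  Pos 1: 'i' != 'u' (stop)
LCP = "s" (length 1)


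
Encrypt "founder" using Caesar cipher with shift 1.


Word: "founder"
Shift: 1
Each letter → (letter + shift) mod 26:
  'f' (5) + 1 = 6 → 'g'
  'o' (14) + 1 = 15 → 'p'
  'u' (20) + 1 = 21 → 'v'
  'n' (13) + 1 = 14 → 'o'
  'd' (3) + 1 = 4 → 'e'
  'e' (4) + 1 = 5 → 'f'
  'r' (17) + 1 = 18 → 's'
Result = "gpvoefs"


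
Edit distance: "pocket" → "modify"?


Word 1: "pocket" (length 6)
Word 2: "modify" (length 6)
One optimal edit sequence (insert/delete/substitute each cost 1):
  1. substitute 'p' -> 'm'  (+1)
  2. keep 'o'
  3. substitute 'c' -> 'd'  (+1)
  4. substitute 'k' -> 'i'  (+1)
  5. substitute 'e' -> 'f'  (+1)
  6. substitute 't' -> 'y'  (+1)
Total edit operations: 5
Edit distance = 5


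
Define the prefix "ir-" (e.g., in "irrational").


Prefix: ir-
Example: irrational = ir- + rational
Meaning = not


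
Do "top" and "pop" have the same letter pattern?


Pattern of "top": [0, 1, 2]
Pattern of "pop": [0, 1, 0]
Patterns do not match
Same pattern = No


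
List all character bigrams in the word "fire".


Word: "fire" (length 4)
Number of bigrams = 4 - 2 + 1 = 3
  Position 0: "fi"
  Position 1: "ir"
  Position 2: "re"
Bigrams = "fi", "ir", "re"


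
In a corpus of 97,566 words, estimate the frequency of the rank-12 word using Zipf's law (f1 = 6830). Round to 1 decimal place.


Zipf's law: f(r) = f(1) / r
f(1) = 6830
f(12) = 6830 / 12
= 569.2 occurrences


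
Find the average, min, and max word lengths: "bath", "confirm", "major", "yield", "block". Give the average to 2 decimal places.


Lengths: "bath"=4, "confirm"=7, "major"=5, "yield"=5, "block"=5
Sum = 26, Count = 5
Average = 26/5 = 5.20
= avg=5.20, min=4, max=7


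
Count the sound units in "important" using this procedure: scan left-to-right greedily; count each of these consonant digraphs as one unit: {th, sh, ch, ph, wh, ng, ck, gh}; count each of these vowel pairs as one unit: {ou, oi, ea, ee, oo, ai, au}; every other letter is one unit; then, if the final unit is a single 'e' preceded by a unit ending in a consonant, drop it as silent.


Word: "important" (9 letters)
Left-to-right scan:
  (1) 'i' (letter)
  (2) 'm' (letter)
  (3) 'p' (letter)
  (4) 'o' (letter)
  (5) 'r' (letter)
  (6) 't' (letter)
  (7) 'a' (letter)
  (8) 'n' (letter)
  (9) 't' (letter)
Units from scan: 9
Sound units = 9 units


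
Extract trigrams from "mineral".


Word: "mineral" (length 7)
Number of trigrams = 7 - 3 + 1 = 5
  Position 0: "min"
  Position 1: "ine"
  Position 2: "ner"
  Position 3: "era"
  Position 4: "ral"
Trigrams = "min", "ine", "ner", "era", "ral"


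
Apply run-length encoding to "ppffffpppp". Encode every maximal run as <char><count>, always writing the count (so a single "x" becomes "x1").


String: "ppffffpppp"
Scanning for consecutive runs:
  'p' x 2
  'f' x 4
  'p' x 4
RLE = "p2f4p4"


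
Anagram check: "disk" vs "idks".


Word 1: "disk" → sorted: diks
Word 2: "idks" → sorted: diks
Same letters? diks == diks
Anagram = Yes


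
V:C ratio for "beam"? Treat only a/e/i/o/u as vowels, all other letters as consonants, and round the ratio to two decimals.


Word: "beam"
Vowels (a,e,i,o,u): 2
Consonants: 2
Ratio = 2/2
= 1.00


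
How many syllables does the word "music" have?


Word: "music"
Syllable breakdown: mu / sic
Counting: 2 parts
= 2 syllables


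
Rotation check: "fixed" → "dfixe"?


Word: "fixed", Candidate: "dfixe"
Method: check if candidate is substring of word+word
"fixedfixed" contains "dfixe"? Yes
Is rotation = Yes


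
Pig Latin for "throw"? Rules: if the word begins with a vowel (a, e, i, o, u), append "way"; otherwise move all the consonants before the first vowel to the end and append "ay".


Word: "throw"
Starts with consonant(s) → move to end, add 'ay'
Consonant cluster: "thr"
Pig Latin = "owthray"


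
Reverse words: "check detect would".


Original: "check detect would"
Words (1..n): check | detect | would
Reversed (n..1): would | detect | check
Result = "would detect check"


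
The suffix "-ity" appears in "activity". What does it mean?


Suffix: -ity
As in: activity -> active + -ity, with a spelling change
Meaning = quality of


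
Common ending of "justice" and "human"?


Word 1: "justice"
Word 2: "human"
Comparing from end:
  Pos -1: 'e' != 'n' (stop)
LCS = "" (length 0)


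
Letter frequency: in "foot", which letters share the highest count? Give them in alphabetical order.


Word: "foot"
Letter counts:
  'f': 1
  'o': 2
  't': 1
Maximum count = 2
Most frequent = 'o' (2 times each)


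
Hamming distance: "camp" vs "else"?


Comparing character by character (same length = 4):
  Pos 0: 'c' vs 'e' !=
  Pos 1: 'a' vs 'l' !=
  Pos 2: 'm' vs 's' !=
  Pos 3: 'p' vs 'e' !=
Hamming distance = 4


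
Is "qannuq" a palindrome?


Word: "qannuq"
Reversed: "qunnaq"
Forward == Backward? qannuq != qunnaq
Palindrome = No


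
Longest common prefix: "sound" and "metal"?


Word 1: "sound"
Word 2: "metal"
Comparing from start:
  Pos 0: 's' != 'm' (stop)
LCP = "" (length 0)


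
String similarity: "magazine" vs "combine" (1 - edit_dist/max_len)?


Word 1: "magazine" (length 8)
Word 2: "combine" (length 7)
One optimal edit sequence:
  1. delete 'm'  (+1)
  2. substitute 'a' -> 'c'  (+1)
  3. substitute 'g' -> 'o'  (+1)
  4. substitute 'a' -> 'm'  (+1)
  5. substitute 'z' -> 'b'  (+1)
  6. keep 'i'
  7. keep 'n'
  8. keep 'e'
Edit distance = 5
Max length = max(8, 7) = 8
Similarity = 1 - 5/8
= 0.3750


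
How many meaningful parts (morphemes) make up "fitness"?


Word: "fitness"
Morphemes: fit | -ness
Each morpheme carries meaning
= 2 morphemes


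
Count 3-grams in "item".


Word: "item" (length 4)
Number of 3-grams = length - 3 + 1 = 4 - 3 + 1
= 2


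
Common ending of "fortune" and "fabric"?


Word 1: "fortune"
Word 2: "fabric"
Comparing from end:
  Pos -1: 'e' != 'c' (stop)
LCS = "" (length 0)


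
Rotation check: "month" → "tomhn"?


Word: "month", Candidate: "tomhn"
Method: check if candidate is substring of word+word
"monthmonth" contains "tomhn"? No
Is rotation = No


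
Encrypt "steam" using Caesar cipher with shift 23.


Word: "steam"
Shift: 23
Each letter → (letter + shift) mod 26:
  's' (18) + 23 = 15 → 'p'
  't' (19) + 23 = 16 → 'q'
  'e' (4) + 23 = 1 → 'b'
  'a' (0) + 23 = 23 → 'x'
  'm' (12) + 23 = 9 → 'j'
Result = "pqbxj"


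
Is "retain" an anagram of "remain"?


Word 1: "remain" → sorted: aeimnr
Word 2: "retain" → sorted: aeinrt
Same letters? aeimnr != aeinrt
Anagram = No


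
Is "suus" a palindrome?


Word: "suus"
Reversed: "suus"
Forward == Backward? suus == suus
Palindrome = Yes


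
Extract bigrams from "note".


Word: "note" (length 4)
Number of bigrams = 4 - 2 + 1 = 3
  Position 0: "no"
  Position 1: "ot"
  Position 2: "te"
Bigrams = "no", "ot", "te"


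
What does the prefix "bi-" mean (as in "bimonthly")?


Prefix: bi-
Example: bimonthly = bi- + monthly
Meaning = two


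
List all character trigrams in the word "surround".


Word: "surround" (length 8)
Number of trigrams = 8 - 3 + 1 = 6
  Position 0: "sur"
  Position 1: "urr"
  Position 2: "rro"
  Position 3: "rou"
  Position 4: "oun"
  Position 5: "und"
Trigrams = "sur", "urr", "rro", "rou", "oun", "und"


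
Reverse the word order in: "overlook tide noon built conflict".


Original: "overlook tide noon built conflict"
Words (1..n): overlook | tide | noon | built | conflict
Reversed (n..1): conflict | built | noon | tide | overlook
Result = "conflict built noon tide overlook"


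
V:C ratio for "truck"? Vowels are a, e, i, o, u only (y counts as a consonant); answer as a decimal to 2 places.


Word: "truck"
Vowels (a,e,i,o,u): 1
Consonants: 4
Ratio = 1/4
= 0.25


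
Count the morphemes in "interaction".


Word: "interaction"
Morphemes: inter- + act + -ion
Each morpheme carries meaning
= 3 morphemes


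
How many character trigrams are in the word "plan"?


Word: "plan" (length 4)
Number of 3-grams = length - 3 + 1 = 4 - 3 + 1
= 2


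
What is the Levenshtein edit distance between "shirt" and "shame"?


Word 1: "shirt" (length 5)
Word 2: "shame" (length 5)
One optimal edit sequence (insert/delete/substitute each cost 1):
  1. keep 's'
  2. keep 'h'
  3. substitute 'i' -> 'a'  (+1)
  4. substitute 'r' -> 'm'  (+1)
  5. substitute 't' -> 'e'  (+1)
Total edit operations: 3
Edit distance = 3


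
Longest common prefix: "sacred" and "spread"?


Word 1: "sacred"
Word 2: "spread"
Comparing from start:
  Pos 0: 's' == 's'
  Pos 1: 'a' != 'p' (stop)
LCP = "s" (length 1)


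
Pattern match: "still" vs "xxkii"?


Pattern of "still": [0, 1, 2, 3, 3]
Pattern of "xxkii": [0, 0, 1, 2, 2]
Patterns do not match
Same pattern = No


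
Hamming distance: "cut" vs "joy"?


Comparing character by character (same length = 3):
  Pos 0: 'c' vs 'j' !=
  Pos 1: 'u' vs 'o' !=
  Pos 2: 't' vs 'y' !=
Hamming distance = 3


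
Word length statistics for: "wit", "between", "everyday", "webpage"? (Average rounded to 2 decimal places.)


Lengths: "wit"=3, "between"=7, "everyday"=8, "webpage"=7
Sum = 25, Count = 4
Average = 25/4 = 6.25
= avg=6.25, min=3, max=8


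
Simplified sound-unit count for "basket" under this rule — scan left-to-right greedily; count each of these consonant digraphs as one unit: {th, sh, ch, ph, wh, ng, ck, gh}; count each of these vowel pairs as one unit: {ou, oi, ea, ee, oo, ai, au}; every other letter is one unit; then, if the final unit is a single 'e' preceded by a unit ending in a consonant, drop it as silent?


Word: "basket" (6 letters)
Left-to-right scan:
  (1) 'b' (letter)
  (2) 'a' (letter)
  (3) 's' (letter)
  (4) 'k' (letter)
  (5) 'e' (letter)
  (6) 't' (letter)
Units from scan: 6
Sound units = 6 units


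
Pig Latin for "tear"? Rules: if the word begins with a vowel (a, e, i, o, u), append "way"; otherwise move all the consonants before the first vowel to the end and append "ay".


Word: "tear"
Starts with consonant(s) → move to end, add 'ay'
Consonant cluster: "t"
Pig Latin = "eartay"


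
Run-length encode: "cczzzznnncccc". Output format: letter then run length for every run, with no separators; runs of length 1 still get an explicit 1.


String: "cczzzznnncccc"
Scanning for consecutive runs:
  'c' x 2
  'z' x 4
  'n' x 3
  'c' x 4
RLE = "c2z4n3c4"


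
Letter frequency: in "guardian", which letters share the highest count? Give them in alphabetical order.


Word: "guardian"
Letter counts:
  'a': 2
  'd': 1
  'g': 1
  'i': 1
  'n': 1
  'r': 1
  'u': 1
Maximum count = 2
Most frequent = 'a' (2 times each)


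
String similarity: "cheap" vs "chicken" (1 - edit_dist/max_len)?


Word 1: "cheap" (length 5)
Word 2: "chicken" (length 7)
One optimal edit sequence:
  1. keep 'c'
  2. keep 'h'
  3. insert 'i'  (+1)
  4. insert 'c'  (+1)
  5. substitute 'e' -> 'k'  (+1)
  6. substitute 'a' -> 'e'  (+1)
  7. substitute 'p' -> 'n'  (+1)
Edit distance = 5
Max length = max(5, 7) = 7
Similarity = 1 - 5/7
= 0.2857


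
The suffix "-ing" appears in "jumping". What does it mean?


Suffix: -ing
As in: jumping -> jump + -ing
Meaning = present participle


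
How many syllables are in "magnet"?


Word: "magnet"
Syllable breakdown: mag · net
Counting: 2 parts
= 2 syllables


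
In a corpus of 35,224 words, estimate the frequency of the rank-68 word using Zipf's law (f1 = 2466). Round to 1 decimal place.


Zipf's law: f(r) = f(1) / r
f(1) = 2466
f(68) = 2466 / 68
= 36.3 occurrences


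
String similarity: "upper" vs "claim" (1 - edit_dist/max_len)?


Word 1: "upper" (length 5)
Word 2: "claim" (length 5)
One optimal edit sequence:
  1. substitute 'u' -> 'c'  (+1)
  2. substitute 'p' -> 'l'  (+1)
  3. substitute 'p' -> 'a'  (+1)
  4. substitute 'e' -> 'i'  (+1)
  5. substitute 'r' -> 'm'  (+1)
Edit distance = 5
Max length = max(5, 5) = 5
Similarity = 1 - 5/5
= 0.0000


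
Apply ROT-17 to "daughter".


Word: "daughter"
Shift: 17
Each letter → (letter + shift) mod 26:
  'd' (3) + 17 = 20 → 'u'
  'a' (0) + 17 = 17 → 'r'
  'u' (20) + 17 = 11 → 'l'
  'g' (6) + 17 = 23 → 'x'
  'h' (7) + 17 = 24 → 'y'
  't' (19) + 17 = 10 → 'k'
  'e' (4) + 17 = 21 → 'v'
  'r' (17) + 17 = 8 → 'i'
Result = "urlxykvi"


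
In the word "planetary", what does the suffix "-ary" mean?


Suffix: -ary
As in: planetary -> planet + -ary
Meaning = relating to


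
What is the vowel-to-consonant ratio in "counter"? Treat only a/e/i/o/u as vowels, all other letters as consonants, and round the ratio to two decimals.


Word: "counter"
Vowels (a,e,i,o,u): 3
Consonants: 4
Ratio = 3/4
= 0.75


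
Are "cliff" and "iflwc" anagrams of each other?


Word 1: "cliff" → sorted: cffil
Word 2: "iflwc" → sorted: cfilw
Same letters? cffil != cfilw
Anagram = No


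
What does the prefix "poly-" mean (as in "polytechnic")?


Prefix: poly-
As in: polytechnic -> poly- + technic
Meaning = many


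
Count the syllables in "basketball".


Word: "basketball"
Syllable breakdown: bas / ket / ball
Counting: 3 parts
= 3 syllables


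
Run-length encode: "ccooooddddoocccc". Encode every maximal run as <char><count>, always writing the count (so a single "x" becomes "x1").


String: "ccooooddddoocccc"
Scanning for consecutive runs:
  'c' x 2
  'o' x 4
  'd' x 4
  'o' x 2
  'c' x 4
RLE = "c2o4d4o2c4"


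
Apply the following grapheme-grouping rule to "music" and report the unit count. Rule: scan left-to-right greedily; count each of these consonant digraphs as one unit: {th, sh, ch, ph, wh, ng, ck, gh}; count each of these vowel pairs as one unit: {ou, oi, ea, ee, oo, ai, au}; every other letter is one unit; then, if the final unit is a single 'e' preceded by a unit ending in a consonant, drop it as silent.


Word: "music" (5 letters)
Left-to-right scan:
  [1] 'm' (letter)
  [2] 'u' (letter)
  [3] 's' (letter)
  [4] 'i' (letter)
  [5] 'c' (letter)
Units from scan: 5
Sound units = 5 units


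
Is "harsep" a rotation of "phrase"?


Word: "phrase", Candidate: "harsep"
Method: check if candidate is substring of word+word
"phrasephrase" contains "harsep"? No
Is rotation = No


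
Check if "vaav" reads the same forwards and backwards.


Word: "vaav"
Reversed: "vaav"
Forward == Backward? vaav == vaav
Palindrome = Yes


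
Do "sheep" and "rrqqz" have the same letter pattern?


Pattern of "sheep": [0, 1, 2, 2, 3]
Pattern of "rrqqz": [0, 0, 1, 1, 2]
Patterns do not match
Same pattern = No


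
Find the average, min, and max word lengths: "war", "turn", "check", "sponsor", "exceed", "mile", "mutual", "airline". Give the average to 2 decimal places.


Lengths: "war"=3, "turn"=4, "check"=5, "sponsor"=7, "exceed"=6, "mile"=4, "mutual"=6, "airline"=7
Sum = 42, Count = 8
Average = 42/8 = 5.25
= avg=5.25, min=3, max=7


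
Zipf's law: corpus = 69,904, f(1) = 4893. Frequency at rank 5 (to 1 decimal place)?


Zipf's law: f(r) = f(1) / r
f(1) = 4893
f(5) = 4893 / 5
= 978.6 occurrences


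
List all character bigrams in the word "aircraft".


Word: "aircraft" (length 8)
Number of bigrams = 8 - 2 + 1 = 7
  Position 0: "ai"
  Position 1: "ir"
  Position 2: "rc"
  Position 3: "cr"
  Position 4: "ra"
  Position 5: "af"
  Position 6: "ft"
Bigrams = "ai", "ir", "rc", "cr", "ra", "af", "ft"


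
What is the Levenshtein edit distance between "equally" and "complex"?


Word 1: "equally" (length 7)
Word 2: "complex" (length 7)
One optimal edit sequence (insert/delete/substitute each cost 1):
  1. substitute 'e' -> 'c'  (+1)
  2. substitute 'q' -> 'o'  (+1)
  3. substitute 'u' -> 'm'  (+1)
  4. substitute 'a' -> 'p'  (+1)
  5. keep 'l'
  6. substitute 'l' -> 'e'  (+1)
  7. substitute 'y' -> 'x'  (+1)
Total edit operations: 6
Edit distance = 6


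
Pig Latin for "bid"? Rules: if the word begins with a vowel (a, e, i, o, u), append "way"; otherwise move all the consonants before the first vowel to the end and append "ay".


Word: "bid"
Starts with consonant(s) → move to end, add 'ay'
Consonant cluster: "b"
Pig Latin = "idbay"


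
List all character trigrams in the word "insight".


Word: "insight" (length 7)
Number of trigrams = 7 - 3 + 1 = 5
  Position 0: "ins"
  Position 1: "nsi"
  Position 2: "sig"
  Position 3: "igh"
  Position 4: "ght"
Trigrams = "ins", "nsi", "sig", "igh", "ght"


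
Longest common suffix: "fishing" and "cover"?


Word 1: "fishing"
Word 2: "cover"
Comparing from end:
  Pos -1: 'g' != 'r' (stop)
LCS = "" (length 0)


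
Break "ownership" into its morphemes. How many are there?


Word: "ownership"
Morphemes: own | -er | -ship
Each morpheme carries meaning
= 3 morphemes


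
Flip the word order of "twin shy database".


Original: "twin shy database"
Words (1..n): twin | shy | database
Reversed (n..1): database | shy | twin
Result = "database shy twin"


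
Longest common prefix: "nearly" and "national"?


Word 1: "nearly"
Word 2: "national"
Comparing from start:
  Pos 0: 'n' == 'n'
  Pos 1: 'e' != 'a' (stop)
LCP = "n" (length 1)


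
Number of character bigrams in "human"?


Word: "human" (length 5)
Number of 2-grams = length - 2 + 1 = 5 - 2 + 1
= 4


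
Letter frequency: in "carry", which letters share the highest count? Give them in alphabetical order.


Word: "carry"
Letter counts:
  'a': 1
  'c': 1
  'r': 2
  'y': 1
Maximum count = 2
Most frequent = 'r' (2 times each)


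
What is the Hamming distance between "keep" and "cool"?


Comparing character by character (same length = 4):
  Pos 0: 'k' vs 'c' !=
  Pos 1: 'e' vs 'o' !=
  Pos 2: 'e' vs 'o' !=
  Pos 3: 'p' vs 'l' !=
Hamming distance = 4


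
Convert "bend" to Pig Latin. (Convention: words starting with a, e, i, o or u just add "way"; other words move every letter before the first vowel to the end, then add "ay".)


Word: "bend"
Starts with consonant(s) → move to end, add 'ay'
Consonant cluster: "b"
Pig Latin = "endbay"


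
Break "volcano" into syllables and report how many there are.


Word: "volcano"
Syllable breakdown: vol · ca · no
Counting: 3 parts
= 3 syllables


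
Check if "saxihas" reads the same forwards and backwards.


Word: "saxihas"
Reversed: "sahixas"
Forward == Backward? saxihas != sahixas
Palindrome = No


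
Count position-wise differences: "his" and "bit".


Comparing character by character (same length = 3):
  Pos 0: 'h' vs 'b' !=
  Pos 1: 'i' vs 'i' =
  Pos 2: 's' vs 't' !=
Hamming distance = 2


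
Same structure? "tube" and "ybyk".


Pattern of "tube": [0, 1, 2, 3]
Pattern of "ybyk": [0, 1, 0, 2]
Patterns do not match
Same pattern = No


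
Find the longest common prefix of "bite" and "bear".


Word 1: "bite"
Word 2: "bear"
Comparing from start:
  Pos 0: 'b' == 'b'
  Pos 1: 'i' != 'e' (stop)
LCP = "b" (length 1)


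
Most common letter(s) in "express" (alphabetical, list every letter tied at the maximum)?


Word: "express"
Letter counts:
  'e': 2
  'p': 1
  'r': 1
  's': 2
  'x': 1
Maximum count = 2
Most frequent = 'e', 's' (2 times each)


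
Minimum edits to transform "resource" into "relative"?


Word 1: "resource" (length 8)
Word 2: "relative" (length 8)
One optimal edit sequence (insert/delete/substitute each cost 1):
  1. keep 'r'
  2. keep 'e'
  3. substitute 's' -> 'l'  (+1)
  4. substitute 'o' -> 'a'  (+1)
  5. substitute 'u' -> 't'  (+1)
  6. substitute 'r' -> 'i'  (+1)
  7. substitute 'c' -> 'v'  (+1)
  8. keep 'e'
Total edit operations: 5
Edit distance = 5


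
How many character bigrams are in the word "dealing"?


Word: "dealing" (length 7)
Number of 2-grams = length - 2 + 1 = 7 - 2 + 1
= 6


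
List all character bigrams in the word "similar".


Word: "similar" (length 7)
Number of bigrams = 7 - 2 + 1 = 6
  Position 0: "si"
  Position 1: "im"
  Position 2: "mi"
  Position 3: "il"
  Position 4: "la"
  Position 5: "ar"
Bigrams = "si", "im", "mi", "il", "la", "ar"


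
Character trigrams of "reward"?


Word: "reward" (length 6)
Number of trigrams = 6 - 3 + 1 = 4
  Position 0: "rew"
  Position 1: "ewa"
  Position 2: "war"
  Position 3: "ard"
Trigrams = "rew", "ewa", "war", "ard"


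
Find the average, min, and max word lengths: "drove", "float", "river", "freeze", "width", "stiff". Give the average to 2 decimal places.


Lengths: "drove"=5, "float"=5, "river"=5, "freeze"=6, "width"=5, "stiff"=5
Sum = 31, Count = 6
Average = 31/6 = 5.17
= avg=5.17, min=5, max=6


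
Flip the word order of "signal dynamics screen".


Original: "signal dynamics screen"
Words (1..n): signal | dynamics | screen
Reversed (n..1): screen | dynamics | signal
Result = "screen dynamics signal"


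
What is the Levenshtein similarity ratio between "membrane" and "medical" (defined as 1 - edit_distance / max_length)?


Word 1: "membrane" (length 8)
Word 2: "medical" (length 7)
One optimal edit sequence:
  1. keep 'm'
  2. keep 'e'
  3. substitute 'm' -> 'd'  (+1)
  4. substitute 'b' -> 'i'  (+1)
  5. substitute 'r' -> 'c'  (+1)
  6. keep 'a'
  7. delete 'n'  (+1)
  8. substitute 'e' -> 'l'  (+1)
Edit distance = 5
Max length = max(8, 7) = 8
Similarity = 1 - 5/8
= 0.3750


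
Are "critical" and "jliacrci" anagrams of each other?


Word 1: "critical" → sorted: acciilrt
Word 2: "jliacrci" → sorted: acciijlr
Same letters? acciilrt != acciijlr
Anagram = No


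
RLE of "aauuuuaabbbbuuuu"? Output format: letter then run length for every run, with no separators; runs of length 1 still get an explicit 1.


String: "aauuuuaabbbbuuuu"
Scanning for consecutive runs:
  'a' x 2
  'u' x 4
  'a' x 2
  'b' x 4
  'u' x 4
RLE = "a2u4a2b4u4"


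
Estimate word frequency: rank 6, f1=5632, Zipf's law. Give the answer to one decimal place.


Zipf's law: f(r) = f(1) / r
f(1) = 5632
f(6) = 5632 / 6
= 938.7 occurrences


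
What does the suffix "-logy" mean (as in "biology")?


Suffix: -logy
As in: biology -> bio- + -logy
Meaning = study of


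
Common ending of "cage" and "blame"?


Word 1: "cage"
Word 2: "blame"
Comparing from end:
  Pos -1: 'e' == 'e'
  Pos -2: 'g' != 'm' (stop)
LCS = "e" (length 1)
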